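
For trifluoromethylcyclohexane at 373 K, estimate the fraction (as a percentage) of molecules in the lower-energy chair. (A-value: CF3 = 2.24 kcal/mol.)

95.4%

One chair has the trifluoromethyl group axial (E = 2.24 kcal/mol) and the other has it equatorial (E = 0).
ΔG = 2.24 kcal/mol between the two chairs.
K = exp(ΔG/RT) with R = 1.987×10⁻³ kcal mol⁻¹ K⁻¹ and T = 373 K gives K ≈ 20.5.
Fraction in the lower-energy chair = K/(K+1) = 95.4%.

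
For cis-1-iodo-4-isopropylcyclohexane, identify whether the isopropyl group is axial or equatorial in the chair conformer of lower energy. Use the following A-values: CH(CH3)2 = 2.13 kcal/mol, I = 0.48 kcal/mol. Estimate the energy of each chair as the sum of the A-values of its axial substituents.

equatorial

C1 and C4 have opposite parity, so for the cis isomer the two substituents are one axial and one equatorial in each chair.
Chair I (isopropyl axial, iodo equatorial): E = 2.13 kcal/mol.
Chair II (isopropyl equatorial, iodo axial): E = 0.48 kcal/mol.
Chair II is the more stable (lower-energy) conformer, and in that chair the isopropyl group is equatorial.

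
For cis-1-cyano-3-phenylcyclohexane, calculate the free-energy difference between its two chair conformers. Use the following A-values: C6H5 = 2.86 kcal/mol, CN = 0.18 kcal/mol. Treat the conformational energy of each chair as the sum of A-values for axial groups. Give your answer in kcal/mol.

C1 and C3 have the same parity, so for the cis isomer the two substituents are e,e in one chair and a,a in the other.
Chair I (phenyl axial, cyano axial): E = 3.04 kcal/mol.
Chair II (phenyl equatorial, cyano equatorial): E = 0.00 kcal/mol.
ΔE = 3.04 − 0.00 = 3.04 kcal/mol; chair II is more stable.

3.04 kcal/mol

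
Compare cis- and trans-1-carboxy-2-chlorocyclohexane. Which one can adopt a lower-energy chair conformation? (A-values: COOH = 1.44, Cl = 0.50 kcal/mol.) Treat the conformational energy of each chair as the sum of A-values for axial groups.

trans

At 1,2 positions (parity opposite): cis → (a,e or e,a); trans → (e,e or a,a).
Best chair for cis: E = 0.50 kcal/mol; best chair for trans: E = 0.00 kcal/mol.
The trans isomer is lower by 0.50 kcal/mol.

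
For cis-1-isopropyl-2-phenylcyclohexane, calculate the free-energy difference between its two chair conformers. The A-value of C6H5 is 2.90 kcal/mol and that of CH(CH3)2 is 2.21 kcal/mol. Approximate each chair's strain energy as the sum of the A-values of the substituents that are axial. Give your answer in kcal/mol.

C1 and C2 have opposite parity, so for the cis isomer the two substituents are one axial and one equatorial in each chair.
Chair I (phenyl axial, isopropyl equatorial): E = 2.90 kcal/mol.
Chair II (phenyl equatorial, isopropyl axial): E = 2.21 kcal/mol.
ΔE = 2.90 − 2.21 = 0.69 kcal/mol; chair II is more stable.

0.69 kcal/mol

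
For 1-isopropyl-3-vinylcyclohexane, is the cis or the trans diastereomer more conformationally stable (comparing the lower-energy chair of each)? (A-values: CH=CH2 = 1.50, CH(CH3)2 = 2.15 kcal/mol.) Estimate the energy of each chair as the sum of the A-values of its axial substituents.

cis

At 1,3 positions (parity same): cis → (e,e or a,a); trans → (a,e or e,a).
Best chair for cis: E = 0.00 kcal/mol; best chair for trans: E = 1.50 kcal/mol.
The cis isomer is lower by 1.50 kcal/mol.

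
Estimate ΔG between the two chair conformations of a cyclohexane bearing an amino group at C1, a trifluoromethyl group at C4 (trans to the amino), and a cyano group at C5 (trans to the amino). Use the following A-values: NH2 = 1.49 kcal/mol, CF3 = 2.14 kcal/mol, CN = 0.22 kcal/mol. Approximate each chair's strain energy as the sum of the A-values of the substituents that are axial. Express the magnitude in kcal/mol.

3.41 kcal/mol

Chair I (amino axial, trifluoromethyl axial, cyano equatorial): E = 3.63 kcal/mol.
Chair II (amino equatorial, trifluoromethyl equatorial, cyano axial): E = 0.22 kcal/mol.
ΔE = 3.63 − 0.22 = 3.41 kcal/mol; chair II is more stable.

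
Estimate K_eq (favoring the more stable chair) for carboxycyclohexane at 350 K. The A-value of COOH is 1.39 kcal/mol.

K ≈ 7.38

One chair has the carboxyl group axial (E = 1.39 kcal/mol) and the other has it equatorial (E = 0).
ΔG = 1.39 kcal/mol between the two chairs.
K = exp(ΔG/RT) with R = 1.987×10⁻³ kcal mol⁻¹ K⁻¹ and T = 350 K gives K ≈ 7.38.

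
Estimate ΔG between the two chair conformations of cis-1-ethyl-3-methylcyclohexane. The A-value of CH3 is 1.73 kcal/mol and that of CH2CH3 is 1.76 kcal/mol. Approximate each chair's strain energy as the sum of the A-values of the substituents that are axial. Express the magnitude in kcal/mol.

C1 and C3 have the same parity, so for the cis isomer the two substituents are e,e in one chair and a,a in the other.
Chair I (methyl axial, ethyl axial): E = 3.49 kcal/mol.
Chair II (methyl equatorial, ethyl equatorial): E = 0.00 kcal/mol.
ΔE = 3.49 − 0.00 = 3.49 kcal/mol; chair II is more stable.

3.49 kcal/mol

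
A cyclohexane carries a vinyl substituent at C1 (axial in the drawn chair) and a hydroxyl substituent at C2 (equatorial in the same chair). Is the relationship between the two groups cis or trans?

C1 and C2 have opposite parity, so their axial bonds point in opposite directions.
With opposite-parity carbons, two substituents on the same face are one axial and one equatorial; opposite faces give both axial or both equatorial.
Here the groups are axial/equatorial → same face → cis.

cis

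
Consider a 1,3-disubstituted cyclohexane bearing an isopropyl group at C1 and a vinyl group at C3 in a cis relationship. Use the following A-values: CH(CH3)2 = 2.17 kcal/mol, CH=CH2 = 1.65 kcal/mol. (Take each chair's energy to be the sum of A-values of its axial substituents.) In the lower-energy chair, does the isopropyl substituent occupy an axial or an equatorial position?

equatorial

C1 and C3 have the same parity, so for the cis isomer the two substituents are e,e in one chair and a,a in the other.
Chair I (isopropyl axial, vinyl axial): E = 3.82 kcal/mol.
Chair II (isopropyl equatorial, vinyl equatorial): E = 0.00 kcal/mol.
Chair II is the more stable (lower-energy) conformer, and in that chair the isopropyl group is equatorial.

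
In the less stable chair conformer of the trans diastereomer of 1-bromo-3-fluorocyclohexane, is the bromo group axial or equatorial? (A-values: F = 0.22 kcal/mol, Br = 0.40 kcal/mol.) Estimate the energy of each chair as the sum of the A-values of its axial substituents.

C1 and C3 have the same parity, so for the trans isomer the two substituents are one axial and one equatorial in each chair.
Chair I (fluoro axial, bromo equatorial): E = 0.22 kcal/mol.
Chair II (fluoro equatorial, bromo axial): E = 0.40 kcal/mol.
Chair II is the less stable (higher-energy) conformer, and in that chair the bromo group is axial.

axial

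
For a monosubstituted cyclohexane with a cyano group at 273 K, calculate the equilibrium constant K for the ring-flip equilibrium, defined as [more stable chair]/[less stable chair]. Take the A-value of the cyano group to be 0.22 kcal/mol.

K ≈ 1.50

One chair has the cyano group axial (E = 0.22 kcal/mol) and the other has it equatorial (E = 0).
ΔG = 0.22 kcal/mol between the two chairs.
K = exp(ΔG/RT) with R = 1.987×10⁻³ kcal mol⁻¹ K⁻¹ and T = 273 K gives K ≈ 1.5.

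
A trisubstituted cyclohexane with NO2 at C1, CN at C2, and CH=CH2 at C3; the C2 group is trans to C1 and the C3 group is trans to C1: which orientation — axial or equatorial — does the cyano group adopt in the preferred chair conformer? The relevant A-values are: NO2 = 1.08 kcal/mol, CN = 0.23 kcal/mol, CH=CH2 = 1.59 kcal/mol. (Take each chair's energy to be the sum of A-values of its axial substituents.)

Chair I (nitro axial, cyano axial, vinyl equatorial): E = 1.31 kcal/mol.
Chair II (nitro equatorial, cyano equatorial, vinyl axial): E = 1.59 kcal/mol.
Chair I is the more stable (lower-energy) conformer, and in that chair the cyano group is axial.

axial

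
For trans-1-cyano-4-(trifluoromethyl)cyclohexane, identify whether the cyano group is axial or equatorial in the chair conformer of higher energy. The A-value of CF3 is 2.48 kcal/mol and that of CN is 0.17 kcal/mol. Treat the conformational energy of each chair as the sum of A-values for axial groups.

axial

C1 and C4 have opposite parity, so for the trans isomer the two substituents are e,e in one chair and a,a in the other.
Chair I (trifluoromethyl axial, cyano axial): E = 2.65 kcal/mol.
Chair II (trifluoromethyl equatorial, cyano equatorial): E = 0.00 kcal/mol.
Chair I is the less stable (higher-energy) conformer, and in that chair the cyano group is axial.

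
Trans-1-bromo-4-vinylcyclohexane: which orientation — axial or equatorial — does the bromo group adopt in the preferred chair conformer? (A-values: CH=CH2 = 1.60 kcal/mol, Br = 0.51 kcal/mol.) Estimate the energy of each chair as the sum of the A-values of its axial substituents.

C1 and C4 have opposite parity, so for the trans isomer the two substituents are e,e in one chair and a,a in the other.
Chair I (vinyl axial, bromo axial): E = 2.11 kcal/mol.
Chair II (vinyl equatorial, bromo equatorial): E = 0.00 kcal/mol.
Chair II is the more stable (lower-energy) conformer, and in that chair the bromo group is equatorial.

equatorial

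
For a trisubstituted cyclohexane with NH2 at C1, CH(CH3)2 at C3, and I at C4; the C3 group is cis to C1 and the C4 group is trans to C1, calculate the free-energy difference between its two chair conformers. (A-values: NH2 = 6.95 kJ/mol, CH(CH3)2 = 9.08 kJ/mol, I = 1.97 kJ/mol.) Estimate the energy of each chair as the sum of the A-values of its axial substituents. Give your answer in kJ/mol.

Chair I (amino axial, isopropyl axial, iodo axial): E = 18.00 kJ/mol.
Chair II (amino equatorial, isopropyl equatorial, iodo equatorial): E = 0.00 kJ/mol.
ΔE = 18.00 − 0.00 = 18.00 kJ/mol; chair II is more stable.

18.00 kJ/mol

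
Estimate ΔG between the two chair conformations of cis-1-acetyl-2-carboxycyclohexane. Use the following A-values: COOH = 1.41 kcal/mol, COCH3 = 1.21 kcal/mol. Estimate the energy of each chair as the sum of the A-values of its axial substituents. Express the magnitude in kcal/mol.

C1 and C2 have opposite parity, so for the cis isomer the two substituents are one axial and one equatorial in each chair.
Chair I (carboxyl axial, acetyl equatorial): E = 1.41 kcal/mol.
Chair II (carboxyl equatorial, acetyl axial): E = 1.21 kcal/mol.
ΔE = 1.41 − 1.21 = 0.20 kcal/mol; chair II is more stable.

0.20 kcal/mol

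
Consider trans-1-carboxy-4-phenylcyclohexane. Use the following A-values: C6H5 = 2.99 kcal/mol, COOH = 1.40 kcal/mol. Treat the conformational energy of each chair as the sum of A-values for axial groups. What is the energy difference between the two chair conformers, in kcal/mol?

4.39 kcal/mol

C1 and C4 have opposite parity, so for the trans isomer the two substituents are e,e in one chair and a,a in the other.
Chair I (phenyl axial, carboxyl axial): E = 4.39 kcal/mol.
Chair II (phenyl equatorial, carboxyl equatorial): E = 0.00 kcal/mol.
ΔE = 4.39 − 0.00 = 4.39 kcal/mol; chair II is more stable.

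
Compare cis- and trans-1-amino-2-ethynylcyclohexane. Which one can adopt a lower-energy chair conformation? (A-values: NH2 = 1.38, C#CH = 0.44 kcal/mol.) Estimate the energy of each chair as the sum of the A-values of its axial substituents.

trans

At 1,2 positions (parity opposite): cis → (a,e or e,a); trans → (e,e or a,a).
Best chair for cis: E = 0.44 kcal/mol; best chair for trans: E = 0.00 kcal/mol.
The trans isomer is lower by 0.44 kcal/mol.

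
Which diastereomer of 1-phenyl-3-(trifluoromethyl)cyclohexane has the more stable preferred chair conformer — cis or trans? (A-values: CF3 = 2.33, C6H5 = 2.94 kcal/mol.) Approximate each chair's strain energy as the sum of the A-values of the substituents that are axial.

cis

At 1,3 positions (parity same): cis → (e,e or a,a); trans → (a,e or e,a).
Best chair for cis: E = 0.00 kcal/mol; best chair for trans: E = 2.33 kcal/mol.
The cis isomer is lower by 2.33 kcal/mol.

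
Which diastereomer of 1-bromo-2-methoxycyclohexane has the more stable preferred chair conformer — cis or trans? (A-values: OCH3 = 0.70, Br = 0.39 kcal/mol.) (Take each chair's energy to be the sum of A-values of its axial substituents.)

At 1,2 positions (parity opposite): cis → (a,e or e,a); trans → (e,e or a,a).
Best chair for cis: E = 0.39 kcal/mol; best chair for trans: E = 0.00 kcal/mol.
The trans isomer is lower by 0.39 kcal/mol.

trans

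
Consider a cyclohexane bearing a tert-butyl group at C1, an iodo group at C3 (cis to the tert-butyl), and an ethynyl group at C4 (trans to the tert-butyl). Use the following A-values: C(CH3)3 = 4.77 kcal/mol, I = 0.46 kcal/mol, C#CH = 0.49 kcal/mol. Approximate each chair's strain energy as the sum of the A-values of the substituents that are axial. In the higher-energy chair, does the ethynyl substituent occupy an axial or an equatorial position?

axial

Chair I (tert-butyl axial, iodo axial, ethynyl axial): E = 5.72 kcal/mol.
Chair II (tert-butyl equatorial, iodo equatorial, ethynyl equatorial): E = 0.00 kcal/mol.
Chair I is the less stable (higher-energy) conformer, and in that chair the ethynyl group is axial.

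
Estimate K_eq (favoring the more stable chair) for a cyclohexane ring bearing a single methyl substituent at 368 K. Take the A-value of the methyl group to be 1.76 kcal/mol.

K ≈ 11.1

One chair has the methyl group axial (E = 1.76 kcal/mol) and the other has it equatorial (E = 0).
ΔG = 1.76 kcal/mol between the two chairs.
K = exp(ΔG/RT) with R = 1.987×10⁻³ kcal mol⁻¹ K⁻¹ and T = 368 K gives K ≈ 11.1.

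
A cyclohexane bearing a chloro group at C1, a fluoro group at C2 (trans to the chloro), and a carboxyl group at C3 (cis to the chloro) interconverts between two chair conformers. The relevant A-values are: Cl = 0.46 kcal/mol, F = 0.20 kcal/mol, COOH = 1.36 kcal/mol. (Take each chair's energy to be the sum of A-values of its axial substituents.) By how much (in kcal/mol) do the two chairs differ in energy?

2.02 kcal/mol

Chair I (chloro axial, fluoro axial, carboxyl axial): E = 2.02 kcal/mol.
Chair II (chloro equatorial, fluoro equatorial, carboxyl equatorial): E = 0.00 kcal/mol.
ΔE = 2.02 − 0.00 = 2.02 kcal/mol; chair II is more stable.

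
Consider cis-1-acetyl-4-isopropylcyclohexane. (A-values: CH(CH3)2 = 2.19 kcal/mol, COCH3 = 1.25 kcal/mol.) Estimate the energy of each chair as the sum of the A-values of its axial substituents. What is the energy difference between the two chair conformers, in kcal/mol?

0.94 kcal/mol

C1 and C4 have opposite parity, so for the cis isomer the two substituents are one axial and one equatorial in each chair.
Chair I (isopropyl axial, acetyl equatorial): E = 2.19 kcal/mol.
Chair II (isopropyl equatorial, acetyl axial): E = 1.25 kcal/mol.
ΔE = 2.19 − 1.25 = 0.94 kcal/mol; chair II is more stable.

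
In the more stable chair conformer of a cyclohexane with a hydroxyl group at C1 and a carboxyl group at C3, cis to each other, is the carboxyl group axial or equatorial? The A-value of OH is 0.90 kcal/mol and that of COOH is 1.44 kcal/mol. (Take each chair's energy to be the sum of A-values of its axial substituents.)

equatorial

C1 and C3 have the same parity, so for the cis isomer the two substituents are e,e in one chair and a,a in the other.
Chair I (hydroxyl axial, carboxyl axial): E = 2.34 kcal/mol.
Chair II (hydroxyl equatorial, carboxyl equatorial): E = 0.00 kcal/mol.
Chair II is the more stable (lower-energy) conformer, and in that chair the carboxyl group is equatorial.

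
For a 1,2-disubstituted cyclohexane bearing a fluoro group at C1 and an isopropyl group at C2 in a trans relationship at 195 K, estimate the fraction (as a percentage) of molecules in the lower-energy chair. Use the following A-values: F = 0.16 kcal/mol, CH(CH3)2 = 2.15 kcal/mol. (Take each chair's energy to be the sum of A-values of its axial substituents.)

99.7%

C1 and C2 have opposite parity, so for the trans isomer the two substituents are e,e in one chair and a,a in the other.
Chair I (fluoro axial, isopropyl axial): E = 2.31 kcal/mol; chair II (fluoro equatorial, isopropyl equatorial): E = 0.00 kcal/mol.
ΔG = 2.31 kcal/mol between the two chairs.
K = exp(ΔG/RT) with R = 1.987×10⁻³ kcal mol⁻¹ K⁻¹ and T = 195 K gives K ≈ 388.
Fraction in the lower-energy chair = K/(K+1) = 99.7%.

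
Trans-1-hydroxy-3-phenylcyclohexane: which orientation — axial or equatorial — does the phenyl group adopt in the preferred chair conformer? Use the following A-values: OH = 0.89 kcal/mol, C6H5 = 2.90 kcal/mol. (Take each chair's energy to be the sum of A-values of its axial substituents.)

equatorial

C1 and C3 have the same parity, so for the trans isomer the two substituents are one axial and one equatorial in each chair.
Chair I (hydroxyl axial, phenyl equatorial): E = 0.89 kcal/mol.
Chair II (hydroxyl equatorial, phenyl axial): E = 2.90 kcal/mol.
Chair I is the more stable (lower-energy) conformer, and in that chair the phenyl group is equatorial.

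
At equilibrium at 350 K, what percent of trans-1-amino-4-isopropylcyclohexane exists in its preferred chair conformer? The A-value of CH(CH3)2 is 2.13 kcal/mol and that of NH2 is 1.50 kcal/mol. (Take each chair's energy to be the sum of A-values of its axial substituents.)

99.5%

C1 and C4 have opposite parity, so for the trans isomer the two substituents are e,e in one chair and a,a in the other.
Chair I (isopropyl axial, amino axial): E = 3.63 kcal/mol; chair II (isopropyl equatorial, amino equatorial): E = 0.00 kcal/mol.
ΔG = 3.63 kcal/mol between the two chairs.
K = exp(ΔG/RT) with R = 1.987×10⁻³ kcal mol⁻¹ K⁻¹ and T = 350 K gives K ≈ 185.
Fraction in the lower-energy chair = K/(K+1) = 99.5%.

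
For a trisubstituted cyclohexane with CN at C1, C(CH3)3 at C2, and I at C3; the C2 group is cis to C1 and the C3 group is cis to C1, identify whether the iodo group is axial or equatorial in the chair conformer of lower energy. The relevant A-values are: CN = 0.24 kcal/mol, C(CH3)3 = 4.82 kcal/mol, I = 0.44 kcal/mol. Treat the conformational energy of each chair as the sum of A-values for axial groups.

axial

Chair I (cyano axial, tert-butyl equatorial, iodo axial): E = 0.68 kcal/mol.
Chair II (cyano equatorial, tert-butyl axial, iodo equatorial): E = 4.82 kcal/mol.
Chair I is the more stable (lower-energy) conformer, and in that chair the iodo group is axial.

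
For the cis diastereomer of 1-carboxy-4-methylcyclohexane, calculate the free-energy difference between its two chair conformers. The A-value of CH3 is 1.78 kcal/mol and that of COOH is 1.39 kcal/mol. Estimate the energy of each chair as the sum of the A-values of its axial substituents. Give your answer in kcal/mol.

C1 and C4 have opposite parity, so for the cis isomer the two substituents are one axial and one equatorial in each chair.
Chair I (methyl axial, carboxyl equatorial): E = 1.78 kcal/mol.
Chair II (methyl equatorial, carboxyl axial): E = 1.39 kcal/mol.
ΔE = 1.78 − 1.39 = 0.39 kcal/mol; chair II is more stable.

0.39 kcal/mol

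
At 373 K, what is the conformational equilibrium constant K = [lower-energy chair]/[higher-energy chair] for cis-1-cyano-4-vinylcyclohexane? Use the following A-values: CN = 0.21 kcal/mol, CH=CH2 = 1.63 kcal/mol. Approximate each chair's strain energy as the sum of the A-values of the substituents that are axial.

K ≈ 6.79

C1 and C4 have opposite parity, so for the cis isomer the two substituents are one axial and one equatorial in each chair.
Chair I (cyano axial, vinyl equatorial): E = 0.21 kcal/mol; chair II (cyano equatorial, vinyl axial): E = 1.63 kcal/mol.
ΔG = 1.42 kcal/mol between the two chairs.
K = exp(ΔG/RT) with R = 1.987×10⁻³ kcal mol⁻¹ K⁻¹ and T = 373 K gives K ≈ 6.79.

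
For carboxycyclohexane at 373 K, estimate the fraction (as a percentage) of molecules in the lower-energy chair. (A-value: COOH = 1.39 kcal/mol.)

86.7%

One chair has the carboxyl group axial (E = 1.39 kcal/mol) and the other has it equatorial (E = 0).
ΔG = 1.39 kcal/mol between the two chairs.
K = exp(ΔG/RT) with R = 1.987×10⁻³ kcal mol⁻¹ K⁻¹ and T = 373 K gives K ≈ 6.52.
Fraction in the lower-energy chair = K/(K+1) = 86.7%.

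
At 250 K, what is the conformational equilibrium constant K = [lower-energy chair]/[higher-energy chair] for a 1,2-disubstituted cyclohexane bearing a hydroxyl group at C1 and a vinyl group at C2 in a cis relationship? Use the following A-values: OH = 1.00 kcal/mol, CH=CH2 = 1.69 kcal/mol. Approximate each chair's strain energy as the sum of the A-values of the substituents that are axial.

C1 and C2 have opposite parity, so for the cis isomer the two substituents are one axial and one equatorial in each chair.
Chair I (hydroxyl axial, vinyl equatorial): E = 1.00 kcal/mol; chair II (hydroxyl equatorial, vinyl axial): E = 1.69 kcal/mol.
ΔG = 0.69 kcal/mol between the two chairs.
K = exp(ΔG/RT) with R = 1.987×10⁻³ kcal mol⁻¹ K⁻¹ and T = 250 K gives K ≈ 4.01.

K ≈ 4.01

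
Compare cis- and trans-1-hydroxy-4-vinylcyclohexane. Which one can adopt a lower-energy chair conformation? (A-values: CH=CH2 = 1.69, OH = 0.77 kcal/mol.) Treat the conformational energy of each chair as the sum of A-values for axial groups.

trans

At 1,4 positions (parity opposite): cis → (a,e or e,a); trans → (e,e or a,a).
Best chair for cis: E = 0.77 kcal/mol; best chair for trans: E = 0.00 kcal/mol.
The trans isomer is lower by 0.77 kcal/mol.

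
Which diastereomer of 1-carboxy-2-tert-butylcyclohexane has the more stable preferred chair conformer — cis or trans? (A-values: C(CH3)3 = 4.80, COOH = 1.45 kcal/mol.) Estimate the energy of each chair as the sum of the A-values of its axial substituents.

At 1,2 positions (parity opposite): cis → (a,e or e,a); trans → (e,e or a,a).
Best chair for cis: E = 1.45 kcal/mol; best chair for trans: E = 0.00 kcal/mol.
The trans isomer is lower by 1.45 kcal/mol.

trans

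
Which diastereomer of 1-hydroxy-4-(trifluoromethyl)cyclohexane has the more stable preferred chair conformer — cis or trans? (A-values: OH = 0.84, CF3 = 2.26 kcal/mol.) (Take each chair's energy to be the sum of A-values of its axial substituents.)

At 1,4 positions (parity opposite): cis → (a,e or e,a); trans → (e,e or a,a).
Best chair for cis: E = 0.84 kcal/mol; best chair for trans: E = 0.00 kcal/mol.
The trans isomer is lower by 0.84 kcal/mol.

trans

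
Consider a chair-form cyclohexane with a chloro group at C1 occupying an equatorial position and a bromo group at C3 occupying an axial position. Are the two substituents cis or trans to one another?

C1 and C3 have the same parity, so their axial bonds point in the same direction.
With same-parity carbons, two substituents on the same face are both axial or both equatorial; opposite faces give one of each.
Here the groups are equatorial/axial → opposite face → trans.

trans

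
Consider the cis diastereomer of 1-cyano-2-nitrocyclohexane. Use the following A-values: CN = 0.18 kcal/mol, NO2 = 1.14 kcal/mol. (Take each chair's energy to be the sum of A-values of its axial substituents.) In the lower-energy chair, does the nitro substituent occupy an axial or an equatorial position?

C1 and C2 have opposite parity, so for the cis isomer the two substituents are one axial and one equatorial in each chair.
Chair I (cyano axial, nitro equatorial): E = 0.18 kcal/mol.
Chair II (cyano equatorial, nitro axial): E = 1.14 kcal/mol.
Chair I is the more stable (lower-energy) conformer, and in that chair the nitro group is equatorial.

equatorial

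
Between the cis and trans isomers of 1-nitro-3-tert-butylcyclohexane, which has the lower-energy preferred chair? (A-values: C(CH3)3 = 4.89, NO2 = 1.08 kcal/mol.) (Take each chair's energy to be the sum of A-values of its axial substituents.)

cis

At 1,3 positions (parity same): cis → (e,e or a,a); trans → (a,e or e,a).
Best chair for cis: E = 0.00 kcal/mol; best chair for trans: E = 1.08 kcal/mol.
The cis isomer is lower by 1.08 kcal/mol.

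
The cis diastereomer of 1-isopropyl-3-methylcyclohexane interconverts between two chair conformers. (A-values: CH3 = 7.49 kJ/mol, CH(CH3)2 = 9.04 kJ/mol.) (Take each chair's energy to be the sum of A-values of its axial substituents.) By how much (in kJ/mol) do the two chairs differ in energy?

16.53 kJ/mol

C1 and C3 have the same parity, so for the cis isomer the two substituents are e,e in one chair and a,a in the other.
Chair I (methyl axial, isopropyl axial): E = 16.53 kJ/mol.
Chair II (methyl equatorial, isopropyl equatorial): E = 0.00 kJ/mol.
ΔE = 16.53 − 0.00 = 16.53 kJ/mol; chair II is more stable.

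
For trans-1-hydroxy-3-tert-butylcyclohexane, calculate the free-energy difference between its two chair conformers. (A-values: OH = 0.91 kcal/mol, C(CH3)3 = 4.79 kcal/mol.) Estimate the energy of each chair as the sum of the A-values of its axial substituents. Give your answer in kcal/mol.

3.88 kcal/mol

C1 and C3 have the same parity, so for the trans isomer the two substituents are one axial and one equatorial in each chair.
Chair I (hydroxyl axial, tert-butyl equatorial): E = 0.91 kcal/mol.
Chair II (hydroxyl equatorial, tert-butyl axial): E = 4.79 kcal/mol.
ΔE = 4.79 − 0.91 = 3.88 kcal/mol; chair I is more stable.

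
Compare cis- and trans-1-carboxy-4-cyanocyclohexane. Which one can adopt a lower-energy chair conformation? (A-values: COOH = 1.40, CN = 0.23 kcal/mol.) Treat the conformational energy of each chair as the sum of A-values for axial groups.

At 1,4 positions (parity opposite): cis → (a,e or e,a); trans → (e,e or a,a).
Best chair for cis: E = 0.23 kcal/mol; best chair for trans: E = 0.00 kcal/mol.
The trans isomer is lower by 0.23 kcal/mol.

trans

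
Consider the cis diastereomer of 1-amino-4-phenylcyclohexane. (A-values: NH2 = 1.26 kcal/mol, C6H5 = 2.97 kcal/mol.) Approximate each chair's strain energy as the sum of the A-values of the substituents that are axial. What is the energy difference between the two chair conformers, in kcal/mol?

C1 and C4 have opposite parity, so for the cis isomer the two substituents are one axial and one equatorial in each chair.
Chair I (amino axial, phenyl equatorial): E = 1.26 kcal/mol.
Chair II (amino equatorial, phenyl axial): E = 2.97 kcal/mol.
ΔE = 2.97 − 1.26 = 1.71 kcal/mol; chair I is more stable.

1.71 kcal/mol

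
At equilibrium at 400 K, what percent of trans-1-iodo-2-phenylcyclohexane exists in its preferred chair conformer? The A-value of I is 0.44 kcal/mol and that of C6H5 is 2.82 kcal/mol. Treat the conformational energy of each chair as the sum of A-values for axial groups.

C1 and C2 have opposite parity, so for the trans isomer the two substituents are e,e in one chair and a,a in the other.
Chair I (iodo axial, phenyl axial): E = 3.26 kcal/mol; chair II (iodo equatorial, phenyl equatorial): E = 0.00 kcal/mol.
ΔG = 3.26 kcal/mol between the two chairs.
K = exp(ΔG/RT) with R = 1.987×10⁻³ kcal mol⁻¹ K⁻¹ and T = 400 K gives K ≈ 60.4.
Fraction in the lower-energy chair = K/(K+1) = 98.4%.

98.4%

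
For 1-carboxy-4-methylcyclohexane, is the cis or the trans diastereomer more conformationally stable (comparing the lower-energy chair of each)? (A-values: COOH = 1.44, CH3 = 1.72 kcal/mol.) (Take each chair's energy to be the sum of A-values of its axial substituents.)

At 1,4 positions (parity opposite): cis → (a,e or e,a); trans → (e,e or a,a).
Best chair for cis: E = 1.44 kcal/mol; best chair for trans: E = 0.00 kcal/mol.
The trans isomer is lower by 1.44 kcal/mol.

trans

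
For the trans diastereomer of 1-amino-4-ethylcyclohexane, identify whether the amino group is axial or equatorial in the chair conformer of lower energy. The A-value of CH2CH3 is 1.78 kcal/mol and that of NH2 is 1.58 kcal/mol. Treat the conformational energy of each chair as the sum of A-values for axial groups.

equatorial

C1 and C4 have opposite parity, so for the trans isomer the two substituents are e,e in one chair and a,a in the other.
Chair I (ethyl axial, amino axial): E = 3.36 kcal/mol.
Chair II (ethyl equatorial, amino equatorial): E = 0.00 kcal/mol.
Chair II is the more stable (lower-energy) conformer, and in that chair the amino group is equatorial.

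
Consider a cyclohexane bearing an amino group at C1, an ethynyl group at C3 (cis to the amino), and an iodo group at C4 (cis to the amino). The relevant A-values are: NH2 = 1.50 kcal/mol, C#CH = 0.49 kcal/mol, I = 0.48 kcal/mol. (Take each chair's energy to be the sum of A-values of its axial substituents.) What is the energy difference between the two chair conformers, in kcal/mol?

Chair I (amino axial, ethynyl axial, iodo equatorial): E = 1.99 kcal/mol.
Chair II (amino equatorial, ethynyl equatorial, iodo axial): E = 0.48 kcal/mol.
ΔE = 1.99 − 0.48 = 1.51 kcal/mol; chair II is more stable.

1.51 kcal/mol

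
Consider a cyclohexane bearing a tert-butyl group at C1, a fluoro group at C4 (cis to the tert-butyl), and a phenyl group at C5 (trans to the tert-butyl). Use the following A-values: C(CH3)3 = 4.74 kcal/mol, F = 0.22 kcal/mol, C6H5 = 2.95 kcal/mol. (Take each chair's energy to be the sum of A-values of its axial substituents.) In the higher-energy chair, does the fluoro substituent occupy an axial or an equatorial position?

Chair I (tert-butyl axial, fluoro equatorial, phenyl equatorial): E = 4.74 kcal/mol.
Chair II (tert-butyl equatorial, fluoro axial, phenyl axial): E = 3.17 kcal/mol.
Chair I is the less stable (higher-energy) conformer, and in that chair the fluoro group is equatorial.

equatorial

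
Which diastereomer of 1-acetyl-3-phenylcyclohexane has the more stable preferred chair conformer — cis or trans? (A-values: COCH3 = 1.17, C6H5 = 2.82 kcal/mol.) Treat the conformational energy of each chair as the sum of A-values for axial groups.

At 1,3 positions (parity same): cis → (e,e or a,a); trans → (a,e or e,a).
Best chair for cis: E = 0.00 kcal/mol; best chair for trans: E = 1.17 kcal/mol.
The cis isomer is lower by 1.17 kcal/mol.

cis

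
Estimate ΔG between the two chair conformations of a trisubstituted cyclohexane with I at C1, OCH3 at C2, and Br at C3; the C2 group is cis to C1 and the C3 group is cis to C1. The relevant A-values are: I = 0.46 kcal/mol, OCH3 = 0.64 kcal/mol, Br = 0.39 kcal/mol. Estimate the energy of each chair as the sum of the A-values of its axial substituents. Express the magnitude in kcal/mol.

0.21 kcal/mol

Chair I (iodo axial, methoxy equatorial, bromo axial): E = 0.85 kcal/mol.
Chair II (iodo equatorial, methoxy axial, bromo equatorial): E = 0.64 kcal/mol.
ΔE = 0.85 − 0.64 = 0.21 kcal/mol; chair II is more stable.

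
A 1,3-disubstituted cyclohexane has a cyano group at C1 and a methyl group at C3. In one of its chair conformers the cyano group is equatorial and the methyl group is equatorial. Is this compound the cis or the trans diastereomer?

cis

C1 and C3 have the same parity, so their axial bonds point in the same direction.
With same-parity carbons, two substituents on the same face are both axial or both equatorial; opposite faces give one of each.
Here the groups are equatorial/equatorial → same face → cis.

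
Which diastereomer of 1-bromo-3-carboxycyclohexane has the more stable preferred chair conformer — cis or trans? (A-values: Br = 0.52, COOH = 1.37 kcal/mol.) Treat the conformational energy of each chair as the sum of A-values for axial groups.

At 1,3 positions (parity same): cis → (e,e or a,a); trans → (a,e or e,a).
Best chair for cis: E = 0.00 kcal/mol; best chair for trans: E = 0.52 kcal/mol.
The cis isomer is lower by 0.52 kcal/mol.

cis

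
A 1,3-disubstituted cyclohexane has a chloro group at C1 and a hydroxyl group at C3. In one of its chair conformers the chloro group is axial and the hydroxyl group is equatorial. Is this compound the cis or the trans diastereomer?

trans

C1 and C3 have the same parity, so their axial bonds point in the same direction.
With same-parity carbons, two substituents on the same face are both axial or both equatorial; opposite faces give one of each.
Here the groups are axial/equatorial → opposite face → trans.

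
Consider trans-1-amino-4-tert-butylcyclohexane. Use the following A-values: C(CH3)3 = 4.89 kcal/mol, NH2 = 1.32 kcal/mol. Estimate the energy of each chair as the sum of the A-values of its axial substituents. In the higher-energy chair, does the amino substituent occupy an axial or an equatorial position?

C1 and C4 have opposite parity, so for the trans isomer the two substituents are e,e in one chair and a,a in the other.
Chair I (tert-butyl axial, amino axial): E = 6.21 kcal/mol.
Chair II (tert-butyl equatorial, amino equatorial): E = 0.00 kcal/mol.
Chair I is the less stable (higher-energy) conformer, and in that chair the amino group is axial.

axial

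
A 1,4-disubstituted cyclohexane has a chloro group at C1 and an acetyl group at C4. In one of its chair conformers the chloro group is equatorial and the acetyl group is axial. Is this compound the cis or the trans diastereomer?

cis

C1 and C4 have opposite parity, so their axial bonds point in opposite directions.
With opposite-parity carbons, two substituents on the same face are one axial and one equatorial; opposite faces give both axial or both equatorial.
Here the groups are equatorial/axial → same face → cis.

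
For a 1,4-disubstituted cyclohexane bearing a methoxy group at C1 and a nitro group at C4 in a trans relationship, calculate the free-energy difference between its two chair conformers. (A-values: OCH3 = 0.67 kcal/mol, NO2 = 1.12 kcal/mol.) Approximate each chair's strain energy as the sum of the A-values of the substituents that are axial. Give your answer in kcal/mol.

1.79 kcal/mol

C1 and C4 have opposite parity, so for the trans isomer the two substituents are e,e in one chair and a,a in the other.
Chair I (methoxy axial, nitro axial): E = 1.79 kcal/mol.
Chair II (methoxy equatorial, nitro equatorial): E = 0.00 kcal/mol.
ΔE = 1.79 − 0.00 = 1.79 kcal/mol; chair II is more stable.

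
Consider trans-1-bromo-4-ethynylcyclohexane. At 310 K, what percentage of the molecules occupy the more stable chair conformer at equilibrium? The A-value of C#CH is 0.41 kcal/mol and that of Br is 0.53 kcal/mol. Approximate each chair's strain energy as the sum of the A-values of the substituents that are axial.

82.1%

C1 and C4 have opposite parity, so for the trans isomer the two substituents are e,e in one chair and a,a in the other.
Chair I (ethynyl axial, bromo axial): E = 0.94 kcal/mol; chair II (ethynyl equatorial, bromo equatorial): E = 0.00 kcal/mol.
ΔG = 0.94 kcal/mol between the two chairs.
K = exp(ΔG/RT) with R = 1.987×10⁻³ kcal mol⁻¹ K⁻¹ and T = 310 K gives K ≈ 4.6.
Fraction in the lower-energy chair = K/(K+1) = 82.1%.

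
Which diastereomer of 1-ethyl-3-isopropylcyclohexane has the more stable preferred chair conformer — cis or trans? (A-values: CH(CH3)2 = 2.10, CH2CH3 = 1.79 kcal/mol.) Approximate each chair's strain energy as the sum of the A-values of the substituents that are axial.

cis

At 1,3 positions (parity same): cis → (e,e or a,a); trans → (a,e or e,a).
Best chair for cis: E = 0.00 kcal/mol; best chair for trans: E = 1.79 kcal/mol.
The cis isomer is lower by 1.79 kcal/mol.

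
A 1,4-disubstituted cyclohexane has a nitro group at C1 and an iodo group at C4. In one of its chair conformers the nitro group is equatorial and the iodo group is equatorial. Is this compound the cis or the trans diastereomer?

C1 and C4 have opposite parity, so their axial bonds point in opposite directions.
With opposite-parity carbons, two substituents on the same face are one axial and one equatorial; opposite faces give both axial or both equatorial.
Here the groups are equatorial/equatorial → opposite face → trans.

trans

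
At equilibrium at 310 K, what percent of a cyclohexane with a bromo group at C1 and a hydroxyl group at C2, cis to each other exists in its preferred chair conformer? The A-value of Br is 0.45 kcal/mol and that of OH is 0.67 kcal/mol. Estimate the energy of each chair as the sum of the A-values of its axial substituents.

C1 and C2 have opposite parity, so for the cis isomer the two substituents are one axial and one equatorial in each chair.
Chair I (bromo axial, hydroxyl equatorial): E = 0.45 kcal/mol; chair II (bromo equatorial, hydroxyl axial): E = 0.67 kcal/mol.
ΔG = 0.22 kcal/mol between the two chairs.
K = exp(ΔG/RT) with R = 1.987×10⁻³ kcal mol⁻¹ K⁻¹ and T = 310 K gives K ≈ 1.43.
Fraction in the lower-energy chair = K/(K+1) = 58.8%.

58.8%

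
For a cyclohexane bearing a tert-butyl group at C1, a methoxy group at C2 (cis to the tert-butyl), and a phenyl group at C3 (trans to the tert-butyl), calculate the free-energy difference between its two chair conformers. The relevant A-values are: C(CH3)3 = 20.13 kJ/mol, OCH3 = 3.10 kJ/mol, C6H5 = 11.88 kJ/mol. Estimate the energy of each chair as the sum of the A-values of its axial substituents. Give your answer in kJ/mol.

5.15 kJ/mol

Chair I (tert-butyl axial, methoxy equatorial, phenyl equatorial): E = 20.13 kJ/mol.
Chair II (tert-butyl equatorial, methoxy axial, phenyl axial): E = 14.98 kJ/mol.
ΔE = 20.13 − 14.98 = 5.15 kJ/mol; chair II is more stable.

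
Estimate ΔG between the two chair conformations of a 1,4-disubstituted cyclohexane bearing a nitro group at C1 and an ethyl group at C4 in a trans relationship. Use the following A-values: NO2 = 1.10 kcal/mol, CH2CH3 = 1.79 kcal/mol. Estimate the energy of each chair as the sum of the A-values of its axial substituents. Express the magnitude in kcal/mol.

2.89 kcal/mol

C1 and C4 have opposite parity, so for the trans isomer the two substituents are e,e in one chair and a,a in the other.
Chair I (nitro axial, ethyl axial): E = 2.89 kcal/mol.
Chair II (nitro equatorial, ethyl equatorial): E = 0.00 kcal/mol.
ΔE = 2.89 − 0.00 = 2.89 kcal/mol; chair II is more stable.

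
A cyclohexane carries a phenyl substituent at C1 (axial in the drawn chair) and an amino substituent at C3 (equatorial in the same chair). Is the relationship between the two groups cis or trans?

trans

C1 and C3 have the same parity, so their axial bonds point in the same direction.
With same-parity carbons, two substituents on the same face are both axial or both equatorial; opposite faces give one of each.
Here the groups are axial/equatorial → opposite face → trans.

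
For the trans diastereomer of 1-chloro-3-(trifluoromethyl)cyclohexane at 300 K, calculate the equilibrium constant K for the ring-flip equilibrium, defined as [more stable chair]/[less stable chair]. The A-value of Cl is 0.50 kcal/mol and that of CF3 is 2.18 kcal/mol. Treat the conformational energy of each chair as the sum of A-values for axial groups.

C1 and C3 have the same parity, so for the trans isomer the two substituents are one axial and one equatorial in each chair.
Chair I (chloro axial, trifluoromethyl equatorial): E = 0.50 kcal/mol; chair II (chloro equatorial, trifluoromethyl axial): E = 2.18 kcal/mol.
ΔG = 1.68 kcal/mol between the two chairs.
K = exp(ΔG/RT) with R = 1.987×10⁻³ kcal mol⁻¹ K⁻¹ and T = 300 K gives K ≈ 16.7.

K ≈ 16.7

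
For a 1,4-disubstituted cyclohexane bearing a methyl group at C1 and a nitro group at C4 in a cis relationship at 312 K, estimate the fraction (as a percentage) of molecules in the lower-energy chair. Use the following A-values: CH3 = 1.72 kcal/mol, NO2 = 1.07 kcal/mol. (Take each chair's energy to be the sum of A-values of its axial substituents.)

74.0%

C1 and C4 have opposite parity, so for the cis isomer the two substituents are one axial and one equatorial in each chair.
Chair I (methyl axial, nitro equatorial): E = 1.72 kcal/mol; chair II (methyl equatorial, nitro axial): E = 1.07 kcal/mol.
ΔG = 0.65 kcal/mol between the two chairs.
K = exp(ΔG/RT) with R = 1.987×10⁻³ kcal mol⁻¹ K⁻¹ and T = 312 K gives K ≈ 2.85.
Fraction in the lower-energy chair = K/(K+1) = 74.0%.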